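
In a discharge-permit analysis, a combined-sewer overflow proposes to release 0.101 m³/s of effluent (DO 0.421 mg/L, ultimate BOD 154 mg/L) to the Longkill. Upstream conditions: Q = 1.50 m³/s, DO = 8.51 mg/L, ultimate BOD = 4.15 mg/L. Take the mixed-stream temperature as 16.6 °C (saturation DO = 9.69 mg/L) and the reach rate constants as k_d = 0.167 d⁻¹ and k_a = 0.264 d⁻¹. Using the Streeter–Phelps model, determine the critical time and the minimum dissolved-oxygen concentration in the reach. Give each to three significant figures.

t_c ≈ 3.95 d; minimum DO ≈ 5.24 mg/L

Mixed DO = (1.50×8.51 + 0.101×0.421)/(1.50+0.101) = 12.81/1.601 = 8.000 mg/L.
Mixed L₀ = (1.50×4.15 + 0.101×154)/(1.601) = 21.78/1.601 = 13.60 mg/L.
Initial deficit D₀ = C_s − DO₀ = 9.69 − 8.000 = 1.690 mg/L.
t_c = (1/0.09700) ln[(0.264/0.167)(1 − 1.690×0.09700/(0.167×13.60))] = 10.31 × ln(1.467) = 3.949 d.
D_c = (0.167/0.264) × 13.60 × e^(−0.167×3.949) = 0.6326 × 13.60 × 0.5171 = 4.450 mg/L.
Minimum DO = 9.69 − 4.450 = 5.240 mg/L.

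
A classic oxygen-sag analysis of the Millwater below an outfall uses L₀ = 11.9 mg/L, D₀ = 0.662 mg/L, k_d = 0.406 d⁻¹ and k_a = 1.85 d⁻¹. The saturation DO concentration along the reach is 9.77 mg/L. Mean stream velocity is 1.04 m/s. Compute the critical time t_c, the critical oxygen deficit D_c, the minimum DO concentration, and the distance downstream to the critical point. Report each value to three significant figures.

t_c ≈ 0.898 d; D_c ≈ 1.81 mg/L; min DO ≈ 7.96 mg/L; x_c ≈ 80.7 km

t_c = [1/(k_a−k_d)] ln[(k_a/k_d)(1 − D₀(k_a−k_d)/(k_d L₀))]
= [1/(1.85−0.406)] ln[(1.85/0.406)(1 − 0.662×1.444/(0.406×11.9))]
= (1/1.444) ln[4.557 × 0.8021] = 0.6925 × ln(3.655) = 0.6925 × 1.296 = 0.8976 d.
L(t_c) = L₀ e^(−k_d t_c) = 11.9 × 0.6946 = 8.266 mg/L, and at the critical point k_a D_c = k_d L, so D_c = (0.406/1.85) × 8.266 = 1.814 mg/L.
Minimum DO = C_s − D_c = 9.77 − 1.814 = 7.956 mg/L.
x_c = v t_c = 1.04 m/s × 0.8976 d × 86400 s/d = 80650 m ≈ 80.7 km.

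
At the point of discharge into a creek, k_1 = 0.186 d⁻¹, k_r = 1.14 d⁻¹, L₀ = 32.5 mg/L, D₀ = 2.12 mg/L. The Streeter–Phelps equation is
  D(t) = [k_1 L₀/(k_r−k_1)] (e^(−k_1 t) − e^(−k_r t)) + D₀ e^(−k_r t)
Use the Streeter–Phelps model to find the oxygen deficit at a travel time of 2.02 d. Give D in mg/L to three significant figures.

k_1 L₀/(k_r−k_1) = 0.186×32.5/(1.14−0.186) = 6.045/0.9540 = 6.336 mg/L.
e^(−k_1 t) = e^(−0.186×2.020) = 0.6868; e^(−k_r t) = e^(−1.14×2.020) = 0.09998.
D = 6.336 × (0.6868 − 0.09998) + 2.12 × 0.09998 = 3.718 + 0.2120 = 3.930 mg/L.

D ≈ 3.93 mg/L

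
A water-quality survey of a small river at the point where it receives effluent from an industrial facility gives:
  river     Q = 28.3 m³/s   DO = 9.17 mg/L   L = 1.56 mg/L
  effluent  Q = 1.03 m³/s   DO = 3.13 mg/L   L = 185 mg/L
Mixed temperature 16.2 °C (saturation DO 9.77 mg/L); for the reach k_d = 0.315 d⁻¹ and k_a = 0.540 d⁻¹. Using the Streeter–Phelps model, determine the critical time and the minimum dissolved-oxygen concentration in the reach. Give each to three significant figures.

t_c ≈ 2.06 d; minimum DO ≈ 7.33 mg/L

Mixed DO = (28.3×9.17 + 1.03×3.13)/(28.3+1.03) = 262.7/29.33 = 8.958 mg/L.
Mixed L₀ = (28.3×1.56 + 1.03×185)/(29.33) = 234.7/29.33 = 8.002 mg/L.
Initial deficit D₀ = C_s − DO₀ = 9.77 − 8.958 = 0.8121 mg/L.
t_c = (1/0.2250) ln[(0.540/0.315)(1 − 0.8121×0.2250/(0.315×8.002))] = 4.444 × ln(1.590) = 2.061 d.
D_c = (0.315/0.540) × 8.002 × e^(−0.315×2.061) = 0.5833 × 8.002 × 0.5224 = 2.439 mg/L.
Minimum DO = 9.77 − 2.439 = 7.331 mg/L.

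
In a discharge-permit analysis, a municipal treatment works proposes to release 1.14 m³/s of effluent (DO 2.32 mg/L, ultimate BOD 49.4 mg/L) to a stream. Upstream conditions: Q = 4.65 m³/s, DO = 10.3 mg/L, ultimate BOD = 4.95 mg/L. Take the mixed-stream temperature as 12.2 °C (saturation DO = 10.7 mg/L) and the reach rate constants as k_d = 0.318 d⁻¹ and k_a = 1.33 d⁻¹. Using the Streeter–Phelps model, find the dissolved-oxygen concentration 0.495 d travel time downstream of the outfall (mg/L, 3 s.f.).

Mixed DO = (4.65×10.3 + 1.14×2.32)/(4.65+1.14) = 50.54/5.790 = 8.729 mg/L.
Mixed L₀ = (4.65×4.95 + 1.14×49.4)/(5.790) = 79.33/5.790 = 13.70 mg/L.
Initial deficit D₀ = C_s − DO₀ = 10.7 − 8.729 = 1.971 mg/L.
D(0.495) = [0.318×13.70/(1.33−0.318)](e^(−0.318×0.495) − e^(−1.33×0.495)) + 1.971 e^(−1.33×0.495)
= 4.306 × (0.8544 − 0.5177) + 1.971 × 0.5177 = 2.470 mg/L.
DO = 10.7 − 2.470 = 8.230 mg/L.

DO ≈ 8.23 mg/L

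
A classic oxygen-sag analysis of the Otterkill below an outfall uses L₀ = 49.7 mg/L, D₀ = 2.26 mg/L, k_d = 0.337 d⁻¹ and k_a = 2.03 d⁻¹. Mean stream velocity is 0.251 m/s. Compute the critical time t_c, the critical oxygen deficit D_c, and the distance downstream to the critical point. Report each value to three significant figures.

t_c ≈ 0.907 d; D_c ≈ 6.08 mg/L; x_c ≈ 19.7 km

With k_a/k_d = 6.024 and 1 − D₀(k_a−k_d)/(k_d L₀) = 0.7716,
t_c = ln(6.024 × 0.7716) / (2.03 − 0.337) = ln(4.648) / 1.693 = 1.536/1.693 = 0.9075 d.
D_c = (k_d/k_a) L₀ e^(−k_d t_c) = (0.337/2.03) × 49.7 × e^(−0.337×0.9075) = 0.1660 × 49.7 × 0.7365 = 6.077 mg/L.
x_c = v t_c = 0.251 m/s × 0.9075 d × 86400 s/d = 19680 m ≈ 19.7 km.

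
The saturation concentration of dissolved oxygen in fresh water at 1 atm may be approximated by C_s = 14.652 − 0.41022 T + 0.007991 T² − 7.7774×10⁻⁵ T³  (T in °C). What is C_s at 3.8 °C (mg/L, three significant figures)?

C_s = 14.652 − 0.41022×3.8 + 0.007991×3.8² − 7.7774×10⁻⁵×3.8³ = 13.20 mg/L.

C_s ≈ 13.2 mg/L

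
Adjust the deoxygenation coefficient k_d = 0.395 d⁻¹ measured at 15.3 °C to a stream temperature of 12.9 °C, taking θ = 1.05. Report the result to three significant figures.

k_d ≈ 0.351 d⁻¹

k_d(T₂) = k_d(T₁) · θ^(T₂−T₁) = 0.395 × 1.05^(12.9−15.3)
= 0.395 × 1.05^-2.40 = 0.395 × 0.8895 = 0.3514 d⁻¹.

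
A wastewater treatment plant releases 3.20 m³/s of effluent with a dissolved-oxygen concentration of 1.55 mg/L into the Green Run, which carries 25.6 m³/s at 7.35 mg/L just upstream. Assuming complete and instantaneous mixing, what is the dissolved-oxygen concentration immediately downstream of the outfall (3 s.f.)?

6.71 mg/L

Flow-weighted mixing: C = (Q_r C_r + Q_w C_w)/(Q_r + Q_w)
= (25.6×7.35 + 3.20×1.55)/(25.6 + 3.20) = 193.1/28.80 = 6.706 mg/L.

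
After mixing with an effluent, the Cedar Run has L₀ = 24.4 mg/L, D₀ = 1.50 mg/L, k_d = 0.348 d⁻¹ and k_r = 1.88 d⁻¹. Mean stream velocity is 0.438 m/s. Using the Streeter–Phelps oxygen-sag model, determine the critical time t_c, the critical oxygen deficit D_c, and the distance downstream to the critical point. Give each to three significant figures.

t_c ≈ 0.895 d; D_c ≈ 3.31 mg/L; x_c ≈ 33.9 km

With k_r/k_d = 5.402 and 1 − D₀(k_r−k_d)/(k_d L₀) = 0.7294,
t_c = ln(5.402 × 0.7294) / (1.88 − 0.348) = ln(3.940) / 1.532 = 1.371/1.532 = 0.8951 d.
L(t_c) = L₀ e^(−k_d t_c) = 24.4 × 0.7324 = 17.87 mg/L, and at the critical point k_r D_c = k_d L, so D_c = (0.348/1.88) × 17.87 = 3.308 mg/L.
x_c = v t_c = 0.438 m/s × 0.8951 d × 86400 s/d = 33870 m ≈ 33.9 km.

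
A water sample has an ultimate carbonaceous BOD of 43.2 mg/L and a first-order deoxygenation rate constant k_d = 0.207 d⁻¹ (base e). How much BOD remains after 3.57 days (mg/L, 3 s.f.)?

L_t = L₀ e^(−k_d t) = 43.2 × e^(−0.207×3.57) = 43.2 × 0.4776 = 20.63 mg/L.

L ≈ 20.6 mg/L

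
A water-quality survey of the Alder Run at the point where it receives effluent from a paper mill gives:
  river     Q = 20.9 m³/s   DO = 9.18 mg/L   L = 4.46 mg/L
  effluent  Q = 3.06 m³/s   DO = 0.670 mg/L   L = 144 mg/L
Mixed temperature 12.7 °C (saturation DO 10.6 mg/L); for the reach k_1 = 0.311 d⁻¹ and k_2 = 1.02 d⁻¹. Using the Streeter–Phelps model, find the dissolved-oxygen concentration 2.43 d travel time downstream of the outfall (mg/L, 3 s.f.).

Mixed DO = (20.9×9.18 + 3.06×0.670)/(20.9+3.06) = 193.9/23.96 = 8.093 mg/L.
Mixed L₀ = (20.9×4.46 + 3.06×144)/(23.96) = 533.9/23.96 = 22.28 mg/L.
Initial deficit D₀ = C_s − DO₀ = 10.6 − 8.093 = 2.507 mg/L.
D(2.43) = [0.311×22.28/(1.02−0.311)](e^(−0.311×2.43) − e^(−1.02×2.43)) + 2.507 e^(−1.02×2.43)
= 9.773 × (0.4697 − 0.08386) + 2.507 × 0.08386 = 3.981 mg/L.
DO = 10.6 − 3.981 = 6.619 mg/L.

DO ≈ 6.62 mg/L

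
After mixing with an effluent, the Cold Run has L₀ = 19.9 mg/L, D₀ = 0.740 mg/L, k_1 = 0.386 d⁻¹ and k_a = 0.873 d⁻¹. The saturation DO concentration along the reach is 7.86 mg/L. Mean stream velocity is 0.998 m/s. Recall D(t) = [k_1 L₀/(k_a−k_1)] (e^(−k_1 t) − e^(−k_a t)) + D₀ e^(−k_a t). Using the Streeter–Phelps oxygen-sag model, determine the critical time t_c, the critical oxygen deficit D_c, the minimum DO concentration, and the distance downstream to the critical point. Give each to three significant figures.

t_c ≈ 1.58 d; D_c ≈ 4.79 mg/L; min DO ≈ 3.07 mg/L; x_c ≈ 136 km

At the critical point dD/dt = 0, so k_1 L₀ e^(−k_1 t) = k_a D. Substituting D(t) from the Streeter–Phelps equation and solving for t gives
t_c = ln[(k_a/k_1)(1 − D₀(k_a−k_1)/(k_1 L₀))] / (k_a−k_1).
Here k_a−k_1 = 0.4870 d⁻¹ and 1 − D₀(k_a−k_1)/(k_1 L₀) = 1 − 0.740×0.4870/(0.386×19.9) = 0.9531, so
t_c = ln(2.262 × 0.9531) / 0.4870 = 0.7680 / 0.4870 = 1.577 d.
L(t_c) = L₀ e^(−k_1 t_c) = 19.9 × 0.5440 = 10.83 mg/L, and at the critical point k_a D_c = k_1 L, so D_c = (0.386/0.873) × 10.83 = 4.787 mg/L.
Minimum DO = C_s − D_c = 7.86 − 4.787 = 3.073 mg/L.
x_c = v t_c = 0.998 m/s × 1.577 d × 86400 s/d = 136000 m ≈ 136 km.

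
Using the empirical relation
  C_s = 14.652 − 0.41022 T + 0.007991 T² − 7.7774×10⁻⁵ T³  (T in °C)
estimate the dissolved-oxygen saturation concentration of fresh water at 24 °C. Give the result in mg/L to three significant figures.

C_s ≈ 8.33 mg/L

C_s = 14.652 − 0.41022×24 + 0.007991×24² − 7.7774×10⁻⁵×24³ = 8.334 mg/L.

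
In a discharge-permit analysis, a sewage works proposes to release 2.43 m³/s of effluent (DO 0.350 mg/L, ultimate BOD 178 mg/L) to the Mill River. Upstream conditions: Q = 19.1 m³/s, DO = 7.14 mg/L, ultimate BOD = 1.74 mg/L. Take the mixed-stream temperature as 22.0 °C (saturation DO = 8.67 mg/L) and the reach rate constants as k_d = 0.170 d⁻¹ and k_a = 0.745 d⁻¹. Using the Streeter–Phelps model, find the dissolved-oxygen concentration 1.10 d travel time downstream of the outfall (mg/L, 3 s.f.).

Mixed DO = (19.1×7.14 + 2.43×0.350)/(19.1+2.43) = 137.2/21.53 = 6.374 mg/L.
Mixed L₀ = (19.1×1.74 + 2.43×178)/(21.53) = 465.8/21.53 = 21.63 mg/L.
Initial deficit D₀ = C_s − DO₀ = 8.67 − 6.374 = 2.296 mg/L.
D(1.10) = [0.170×21.63/(0.745−0.170)](e^(−0.170×1.10) − e^(−0.745×1.10)) + 2.296 e^(−0.745×1.10)
= 6.396 × (0.8294 − 0.4407) + 2.296 × 0.4407 = 3.499 mg/L.
DO = 8.67 − 3.499 = 5.171 mg/L.

DO ≈ 5.17 mg/L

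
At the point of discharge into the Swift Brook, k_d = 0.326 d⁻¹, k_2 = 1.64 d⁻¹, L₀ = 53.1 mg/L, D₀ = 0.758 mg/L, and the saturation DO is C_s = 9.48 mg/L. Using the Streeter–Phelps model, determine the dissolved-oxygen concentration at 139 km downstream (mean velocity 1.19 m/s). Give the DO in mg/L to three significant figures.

DO ≈ 2.35 mg/L

Travel time t = x/v = 139 km / (1.19 m/s) = 139000 m / 1.19 m/s = 116800 s = 1.352 d.
k_d L₀/(k_2−k_d) = 0.326×53.1/(1.64−0.326) = 17.31/1.314 = 13.17 mg/L.
e^(−k_d t) = e^(−0.326×1.352) = 0.6436; e^(−k_2 t) = e^(−1.64×1.352) = 0.1089.
D = 13.17 × (0.6436 − 0.1089) + 0.758 × 0.1089 = 7.043 + 0.08256 = 7.126 mg/L.
DO = C_s − D = 9.48 − 7.126 = 2.354 mg/L.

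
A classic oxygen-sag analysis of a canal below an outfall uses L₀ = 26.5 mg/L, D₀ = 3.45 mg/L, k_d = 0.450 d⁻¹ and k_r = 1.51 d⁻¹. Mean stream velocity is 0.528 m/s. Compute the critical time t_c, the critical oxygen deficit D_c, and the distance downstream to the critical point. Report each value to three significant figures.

t_c ≈ 0.797 d; D_c ≈ 5.52 mg/L; x_c ≈ 36.3 km

At the critical point dD/dt = 0, so k_d L₀ e^(−k_d t) = k_r D. Substituting D(t) from the Streeter–Phelps equation and solving for t gives
t_c = ln[(k_r/k_d)(1 − D₀(k_r−k_d)/(k_d L₀))] / (k_r−k_d).
Here k_r−k_d = 1.060 d⁻¹ and 1 − D₀(k_r−k_d)/(k_d L₀) = 1 − 3.45×1.060/(0.450×26.5) = 0.6933, so
t_c = ln(3.356 × 0.6933) / 1.060 = 0.8444 / 1.060 = 0.7966 d.
L(t_c) = L₀ e^(−k_d t_c) = 26.5 × 0.6988 = 18.52 mg/L, and at the critical point k_r D_c = k_d L, so D_c = (0.450/1.51) × 18.52 = 5.518 mg/L.
x_c = v t_c = 0.528 m/s × 0.7966 d × 86400 s/d = 36340 m ≈ 36.3 km.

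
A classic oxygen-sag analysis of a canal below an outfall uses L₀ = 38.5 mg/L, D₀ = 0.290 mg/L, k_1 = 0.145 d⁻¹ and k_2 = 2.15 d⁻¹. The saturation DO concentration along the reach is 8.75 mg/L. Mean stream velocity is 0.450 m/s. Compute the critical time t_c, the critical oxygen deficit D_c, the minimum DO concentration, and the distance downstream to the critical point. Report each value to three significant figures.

At the critical point dD/dt = 0, so k_1 L₀ e^(−k_1 t) = k_2 D. Substituting D(t) from the Streeter–Phelps equation and solving for t gives
t_c = ln[(k_2/k_1)(1 − D₀(k_2−k_1)/(k_1 L₀))] / (k_2−k_1).
Here k_2−k_1 = 2.005 d⁻¹ and 1 − D₀(k_2−k_1)/(k_1 L₀) = 1 − 0.290×2.005/(0.145×38.5) = 0.8958, so
t_c = ln(14.83 × 0.8958) / 2.005 = 2.587 / 2.005 = 1.290 d.
L(t_c) = L₀ e^(−k_1 t_c) = 38.5 × 0.8294 = 31.93 mg/L, and at the critical point k_2 D_c = k_1 L, so D_c = (0.145/2.15) × 31.93 = 2.154 mg/L.
Minimum DO = C_s − D_c = 8.75 − 2.154 = 6.596 mg/L.
x_c = v t_c = 0.450 m/s × 1.290 d × 86400 s/d = 50160 m ≈ 50.2 km.

t_c ≈ 1.29 d; D_c ≈ 2.15 mg/L; min DO ≈ 6.60 mg/L; x_c ≈ 50.2 km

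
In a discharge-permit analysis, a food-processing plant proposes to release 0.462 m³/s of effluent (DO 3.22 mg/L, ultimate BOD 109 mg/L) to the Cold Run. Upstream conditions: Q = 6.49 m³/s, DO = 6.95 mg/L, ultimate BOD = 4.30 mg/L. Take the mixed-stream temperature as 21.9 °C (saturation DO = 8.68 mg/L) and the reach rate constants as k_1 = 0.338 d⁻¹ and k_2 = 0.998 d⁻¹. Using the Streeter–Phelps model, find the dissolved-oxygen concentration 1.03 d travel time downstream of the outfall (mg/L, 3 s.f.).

DO ≈ 5.96 mg/L

Mixed DO = (6.49×6.95 + 0.462×3.22)/(6.49+0.462) = 46.59/6.952 = 6.702 mg/L.
Mixed L₀ = (6.49×4.30 + 0.462×109)/(6.952) = 78.27/6.952 = 11.26 mg/L.
Initial deficit D₀ = C_s − DO₀ = 8.68 − 6.702 = 1.978 mg/L.
D(1.03) = [0.338×11.26/(0.998−0.338)](e^(−0.338×1.03) − e^(−0.998×1.03)) + 1.978 e^(−0.998×1.03)
= 5.765 × (0.7060 − 0.3577) + 1.978 × 0.3577 = 2.715 mg/L.
DO = 8.68 − 2.715 = 5.965 mg/L.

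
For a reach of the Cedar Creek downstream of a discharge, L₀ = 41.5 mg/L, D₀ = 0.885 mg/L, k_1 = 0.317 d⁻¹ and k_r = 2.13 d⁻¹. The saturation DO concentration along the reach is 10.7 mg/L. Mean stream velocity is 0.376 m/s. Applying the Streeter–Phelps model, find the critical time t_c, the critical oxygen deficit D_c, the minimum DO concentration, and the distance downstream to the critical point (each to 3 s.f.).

At the critical point dD/dt = 0, so k_1 L₀ e^(−k_1 t) = k_r D. Substituting D(t) from the Streeter–Phelps equation and solving for t gives
t_c = ln[(k_r/k_1)(1 − D₀(k_r−k_1)/(k_1 L₀))] / (k_r−k_1).
Here k_r−k_1 = 1.813 d⁻¹ and 1 − D₀(k_r−k_1)/(k_1 L₀) = 1 − 0.885×1.813/(0.317×41.5) = 0.8780, so
t_c = ln(6.719 × 0.8780) / 1.813 = 1.775 / 1.813 = 0.9790 d.
L(t_c) = L₀ e^(−k_1 t_c) = 41.5 × 0.7332 = 30.43 mg/L, and at the critical point k_r D_c = k_1 L, so D_c = (0.317/2.13) × 30.43 = 4.528 mg/L.
Minimum DO = C_s − D_c = 10.7 − 4.528 = 6.172 mg/L.
x_c = v t_c = 0.376 m/s × 0.9790 d × 86400 s/d = 31800 m ≈ 31.8 km.

t_c ≈ 0.979 d; D_c ≈ 4.53 mg/L; min DO ≈ 6.17 mg/L; x_c ≈ 31.8 km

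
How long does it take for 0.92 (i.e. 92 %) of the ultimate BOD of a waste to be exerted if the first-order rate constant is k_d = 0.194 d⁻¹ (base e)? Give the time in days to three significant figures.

y/L₀ = 1 − e^(−k_d t) = 0.92 ⇒ e^(−k_d t) = 0.0800
t = −ln(0.0800) / 0.194 = 2.526 / 0.194 = 13.02 d.

t ≈ 13.0 d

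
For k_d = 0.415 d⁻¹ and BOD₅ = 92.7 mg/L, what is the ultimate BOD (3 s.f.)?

BOD₅ = L₀(1 − e^(−5k_d)) ⇒ L₀ = BOD₅ / (1 − e^(−5×0.415))
= 92.7 / (1 − 0.1256) = 92.7 / 0.8744 = 106.0 mg/L.

L₀ ≈ 106 mg/L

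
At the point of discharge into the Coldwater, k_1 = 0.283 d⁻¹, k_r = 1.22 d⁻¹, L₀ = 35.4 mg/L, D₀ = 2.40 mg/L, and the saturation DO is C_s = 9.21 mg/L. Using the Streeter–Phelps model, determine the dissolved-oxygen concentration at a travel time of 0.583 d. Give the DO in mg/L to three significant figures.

k_1 L₀/(k_r−k_1) = 0.283×35.4/(1.22−0.283) = 10.02/0.9370 = 10.69 mg/L.
e^(−k_1 t) = e^(−0.283×0.5830) = 0.8479; e^(−k_r t) = e^(−1.22×0.5830) = 0.4910.
D = 10.69 × (0.8479 − 0.4910) + 2.40 × 0.4910 = 3.816 + 1.178 = 4.994 mg/L.
DO = C_s − D = 9.21 − 4.994 = 4.216 mg/L.

DO ≈ 4.22 mg/L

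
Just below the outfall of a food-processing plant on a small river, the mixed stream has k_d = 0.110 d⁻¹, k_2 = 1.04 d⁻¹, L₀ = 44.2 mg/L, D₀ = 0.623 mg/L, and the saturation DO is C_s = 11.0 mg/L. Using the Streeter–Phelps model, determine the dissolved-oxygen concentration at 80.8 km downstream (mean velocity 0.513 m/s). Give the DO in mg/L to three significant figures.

Travel time t = x/v = 80.8 km / (0.513 m/s) = 80800 m / 0.513 m/s = 157500 s = 1.823 d.
k_d L₀/(k_2−k_d) = 0.110×44.2/(1.04−0.110) = 4.862/0.9300 = 5.228 mg/L.
e^(−k_d t) = e^(−0.110×1.823) = 0.8183; e^(−k_2 t) = e^(−1.04×1.823) = 0.1502.
D = 5.228 × (0.8183 − 0.1502) + 0.623 × 0.1502 = 3.493 + 0.09356 = 3.586 mg/L.
DO = C_s − D = 11.0 − 3.586 = 7.414 mg/L.

DO ≈ 7.41 mg/L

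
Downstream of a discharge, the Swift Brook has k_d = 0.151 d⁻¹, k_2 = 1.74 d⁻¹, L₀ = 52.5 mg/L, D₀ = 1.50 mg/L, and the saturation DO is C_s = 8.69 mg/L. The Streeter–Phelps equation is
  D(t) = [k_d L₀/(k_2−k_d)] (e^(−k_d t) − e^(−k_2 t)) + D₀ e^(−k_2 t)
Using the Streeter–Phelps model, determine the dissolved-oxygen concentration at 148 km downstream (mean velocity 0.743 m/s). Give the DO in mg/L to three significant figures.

DO ≈ 5.23 mg/L

Travel time t = x/v = 148 km / (0.743 m/s) = 148000 m / 0.743 m/s = 199200 s = 2.305 d.
k_d L₀/(k_2−k_d) = 0.151×52.5/(1.74−0.151) = 7.927/1.589 = 4.989 mg/L.
e^(−k_d t) = e^(−0.151×2.305) = 0.7060; e^(−k_2 t) = e^(−1.74×2.305) = 0.01811.
D = 4.989 × (0.7060 − 0.01811) + 1.50 × 0.01811 = 3.432 + 0.02716 = 3.459 mg/L.
DO = C_s − D = 8.69 − 3.459 = 5.231 mg/L.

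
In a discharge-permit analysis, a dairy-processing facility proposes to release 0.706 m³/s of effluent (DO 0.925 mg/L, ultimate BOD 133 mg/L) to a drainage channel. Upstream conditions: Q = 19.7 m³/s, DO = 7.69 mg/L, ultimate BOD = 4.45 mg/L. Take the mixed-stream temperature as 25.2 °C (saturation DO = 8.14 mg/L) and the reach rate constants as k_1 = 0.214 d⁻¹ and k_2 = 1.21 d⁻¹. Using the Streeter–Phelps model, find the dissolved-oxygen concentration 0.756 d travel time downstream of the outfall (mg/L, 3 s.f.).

Mixed DO = (19.7×7.69 + 0.706×0.925)/(19.7+0.706) = 152.1/20.41 = 7.456 mg/L.
Mixed L₀ = (19.7×4.45 + 0.706×133)/(20.41) = 181.6/20.41 = 8.898 mg/L.
Initial deficit D₀ = C_s − DO₀ = 8.14 − 7.456 = 0.6841 mg/L.
D(0.756) = [0.214×8.898/(1.21−0.214)](e^(−0.214×0.756) − e^(−1.21×0.756)) + 0.6841 e^(−1.21×0.756)
= 1.912 × (0.8506 − 0.4006) + 0.6841 × 0.4006 = 1.134 mg/L.
DO = 8.14 − 1.134 = 7.006 mg/L.

DO ≈ 7.01 mg/L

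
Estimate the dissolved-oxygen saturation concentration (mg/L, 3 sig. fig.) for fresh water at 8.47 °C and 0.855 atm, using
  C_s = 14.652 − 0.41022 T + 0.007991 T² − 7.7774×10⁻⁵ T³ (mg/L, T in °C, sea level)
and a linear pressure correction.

C_s ≈ 10.0 mg/L

At sea level: C_s = 14.652 − 0.41022×8.47 + 0.007991×8.47² − 7.7774×10⁻⁵×8.47³ = 11.70 mg/L.
Pressure correction: C_s' = 11.70 × 0.855 = 10.01 mg/L.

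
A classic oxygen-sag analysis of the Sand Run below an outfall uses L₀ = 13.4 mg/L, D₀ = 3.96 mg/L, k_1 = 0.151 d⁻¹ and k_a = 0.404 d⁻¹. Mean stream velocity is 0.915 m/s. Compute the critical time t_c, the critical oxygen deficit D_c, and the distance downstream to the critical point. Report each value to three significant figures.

With k_a/k_1 = 2.675 and 1 − D₀(k_a−k_1)/(k_1 L₀) = 0.5049,
t_c = ln(2.675 × 0.5049) / (0.404 − 0.151) = ln(1.351) / 0.2530 = 0.3006/0.2530 = 1.188 d.
L(t_c) = L₀ e^(−k_1 t_c) = 13.4 × 0.8357 = 11.20 mg/L, and at the critical point k_a D_c = k_1 L, so D_c = (0.151/0.404) × 11.20 = 4.186 mg/L.
x_c = v t_c = 0.915 m/s × 1.188 d × 86400 s/d = 93940 m ≈ 93.9 km.

t_c ≈ 1.19 d; D_c ≈ 4.19 mg/L; x_c ≈ 93.9 km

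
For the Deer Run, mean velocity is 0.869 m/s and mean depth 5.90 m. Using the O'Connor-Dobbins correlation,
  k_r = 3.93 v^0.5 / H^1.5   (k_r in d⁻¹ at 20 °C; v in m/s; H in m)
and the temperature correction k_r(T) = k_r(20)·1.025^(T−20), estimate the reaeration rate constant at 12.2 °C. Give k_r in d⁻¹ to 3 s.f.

k_r(20) = 3.93 × 0.869^0.5 / 5.90^1.5 = 3.93 × 0.9322 / 14.33 = 0.2556 d⁻¹.
k_r(12.2) = 0.2556 × 1.025^(12.2−20) = 0.2556 × 0.8248 = 0.2109 d⁻¹.

k_r ≈ 0.211 d⁻¹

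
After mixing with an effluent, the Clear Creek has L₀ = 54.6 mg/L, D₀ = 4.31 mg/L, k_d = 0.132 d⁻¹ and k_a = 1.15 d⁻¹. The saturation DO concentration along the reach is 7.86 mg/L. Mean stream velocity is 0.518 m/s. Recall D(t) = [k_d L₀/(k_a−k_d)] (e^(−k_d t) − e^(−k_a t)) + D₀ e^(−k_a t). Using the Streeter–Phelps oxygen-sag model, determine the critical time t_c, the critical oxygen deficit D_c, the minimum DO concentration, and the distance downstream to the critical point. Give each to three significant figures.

t_c ≈ 1.20 d; D_c ≈ 5.35 mg/L; min DO ≈ 2.51 mg/L; x_c ≈ 53.9 km

At the critical point dD/dt = 0, so k_d L₀ e^(−k_d t) = k_a D. Substituting D(t) from the Streeter–Phelps equation and solving for t gives
t_c = ln[(k_a/k_d)(1 − D₀(k_a−k_d)/(k_d L₀))] / (k_a−k_d).
Here k_a−k_d = 1.018 d⁻¹ and 1 − D₀(k_a−k_d)/(k_d L₀) = 1 − 4.31×1.018/(0.132×54.6) = 0.3912, so
t_c = ln(8.712 × 0.3912) / 1.018 = 1.226 / 1.018 = 1.205 d.
L(t_c) = L₀ e^(−k_d t_c) = 54.6 × 0.8530 = 46.57 mg/L, and at the critical point k_a D_c = k_d L, so D_c = (0.132/1.15) × 46.57 = 5.346 mg/L.
Minimum DO = C_s − D_c = 7.86 − 5.346 = 2.514 mg/L.
x_c = v t_c = 0.518 m/s × 1.205 d × 86400 s/d = 53910 m ≈ 53.9 km.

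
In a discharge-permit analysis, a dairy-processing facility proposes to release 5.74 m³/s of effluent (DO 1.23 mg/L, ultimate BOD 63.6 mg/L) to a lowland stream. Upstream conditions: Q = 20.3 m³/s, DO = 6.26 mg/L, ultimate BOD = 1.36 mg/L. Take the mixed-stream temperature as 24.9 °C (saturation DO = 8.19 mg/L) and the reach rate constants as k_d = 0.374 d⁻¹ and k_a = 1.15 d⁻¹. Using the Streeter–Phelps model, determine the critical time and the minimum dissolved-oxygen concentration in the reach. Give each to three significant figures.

t_c ≈ 0.750 d; minimum DO ≈ 4.48 mg/L

Mixed DO = (20.3×6.26 + 5.74×1.23)/(20.3+5.74) = 134.1/26.04 = 5.151 mg/L.
Mixed L₀ = (20.3×1.36 + 5.74×63.6)/(26.04) = 392.7/26.04 = 15.08 mg/L.
Initial deficit D₀ = C_s − DO₀ = 8.19 − 5.151 = 3.039 mg/L.
t_c = (1/0.7760) ln[(1.15/0.374)(1 − 3.039×0.7760/(0.374×15.08))] = 1.289 × ln(1.789) = 0.7497 d.
D_c = (0.374/1.15) × 15.08 × e^(−0.374×0.7497) = 0.3252 × 15.08 × 0.7555 = 3.705 mg/L.
Minimum DO = 8.19 − 3.705 = 4.485 mg/L.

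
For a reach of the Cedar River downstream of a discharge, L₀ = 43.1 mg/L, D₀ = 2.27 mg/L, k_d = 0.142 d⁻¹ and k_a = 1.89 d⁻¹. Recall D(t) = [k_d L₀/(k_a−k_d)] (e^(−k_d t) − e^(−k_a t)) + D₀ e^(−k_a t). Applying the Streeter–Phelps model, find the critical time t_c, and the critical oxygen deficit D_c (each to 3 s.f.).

t_c = [1/(k_a−k_d)] ln[(k_a/k_d)(1 − D₀(k_a−k_d)/(k_d L₀))]
= [1/(1.89−0.142)] ln[(1.89/0.142)(1 − 2.27×1.748/(0.142×43.1))]
= (1/1.748) ln[13.31 × 0.3517] = 0.5721 × ln(4.681) = 0.5721 × 1.543 = 0.8830 d.
D_c = (k_d/k_a) L₀ e^(−k_d t_c) = (0.142/1.89) × 43.1 × e^(−0.142×0.8830) = 0.07513 × 43.1 × 0.8822 = 2.857 mg/L.

t_c ≈ 0.883 d; D_c ≈ 2.86 mg/L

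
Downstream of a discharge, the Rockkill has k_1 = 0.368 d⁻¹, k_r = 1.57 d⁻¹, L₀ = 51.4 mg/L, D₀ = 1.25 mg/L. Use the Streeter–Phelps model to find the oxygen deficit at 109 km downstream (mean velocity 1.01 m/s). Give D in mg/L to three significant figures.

Travel time t = x/v = 109 km / (1.01 m/s) = 109000 m / 1.01 m/s = 107900 s = 1.249 d.
k_1 L₀/(k_r−k_1) = 0.368×51.4/(1.57−0.368) = 18.92/1.202 = 15.74 mg/L.
e^(−k_1 t) = e^(−0.368×1.249) = 0.6315; e^(−k_r t) = e^(−1.57×1.249) = 0.1407.
D = 15.74 × (0.6315 − 0.1407) + 1.25 × 0.1407 = 7.723 + 0.1759 = 7.899 mg/L.

D ≈ 7.90 mg/L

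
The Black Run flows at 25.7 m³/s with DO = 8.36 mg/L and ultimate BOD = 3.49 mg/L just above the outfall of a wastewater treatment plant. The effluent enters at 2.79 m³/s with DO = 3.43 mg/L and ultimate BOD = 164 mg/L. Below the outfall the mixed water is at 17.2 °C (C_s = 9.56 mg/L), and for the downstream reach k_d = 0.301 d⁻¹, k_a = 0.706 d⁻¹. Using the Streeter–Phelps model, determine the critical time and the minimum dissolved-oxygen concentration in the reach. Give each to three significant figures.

Mixed DO = (25.7×8.36 + 2.79×3.43)/(25.7+2.79) = 224.4/28.49 = 7.877 mg/L.
Mixed L₀ = (25.7×3.49 + 2.79×164)/(28.49) = 547.3/28.49 = 19.21 mg/L.
Initial deficit D₀ = C_s − DO₀ = 9.56 − 7.877 = 1.683 mg/L.
t_c = (1/0.4050) ln[(0.706/0.301)(1 − 1.683×0.4050/(0.301×19.21))] = 2.469 × ln(2.069) = 1.795 d.
D_c = (0.301/0.706) × 19.21 × e^(−0.301×1.795) = 0.4263 × 19.21 × 0.5825 = 4.771 mg/L.
Minimum DO = 9.56 − 4.771 = 4.789 mg/L.

t_c ≈ 1.80 d; minimum DO ≈ 4.79 mg/L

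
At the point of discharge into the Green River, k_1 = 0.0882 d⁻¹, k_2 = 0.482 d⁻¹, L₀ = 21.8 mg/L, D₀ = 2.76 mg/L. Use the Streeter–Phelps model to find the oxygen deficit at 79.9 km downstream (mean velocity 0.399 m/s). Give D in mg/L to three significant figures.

Travel time t = x/v = 79.9 km / (0.399 m/s) = 79900 m / 0.399 m/s = 200300 s = 2.318 d.
k_1 L₀/(k_2−k_1) = 0.0882×21.8/(0.482−0.0882) = 1.923/0.3938 = 4.883 mg/L.
e^(−k_1 t) = e^(−0.0882×2.318) = 0.8151; e^(−k_2 t) = e^(−0.482×2.318) = 0.3272.
D = 4.883 × (0.8151 − 0.3272) + 2.76 × 0.3272 = 2.382 + 0.9031 = 3.285 mg/L.

D ≈ 3.29 mg/L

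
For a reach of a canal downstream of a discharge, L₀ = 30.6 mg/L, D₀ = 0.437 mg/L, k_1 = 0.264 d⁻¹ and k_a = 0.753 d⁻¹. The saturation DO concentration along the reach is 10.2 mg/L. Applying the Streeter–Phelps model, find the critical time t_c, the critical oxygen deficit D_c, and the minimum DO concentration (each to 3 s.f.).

At the critical point dD/dt = 0, so k_1 L₀ e^(−k_1 t) = k_a D. Substituting D(t) from the Streeter–Phelps equation and solving for t gives
t_c = ln[(k_a/k_1)(1 − D₀(k_a−k_1)/(k_1 L₀))] / (k_a−k_1).
Here k_a−k_1 = 0.4890 d⁻¹ and 1 − D₀(k_a−k_1)/(k_1 L₀) = 1 − 0.437×0.4890/(0.264×30.6) = 0.9735, so
t_c = ln(2.852 × 0.9735) / 0.4890 = 1.021 / 0.4890 = 2.089 d.
L(t_c) = L₀ e^(−k_1 t_c) = 30.6 × 0.5762 = 17.63 mg/L, and at the critical point k_a D_c = k_1 L, so D_c = (0.264/0.753) × 17.63 = 6.181 mg/L.
Minimum DO = C_s − D_c = 10.2 − 6.181 = 4.019 mg/L.

t_c ≈ 2.09 d; D_c ≈ 6.18 mg/L; min DO ≈ 4.02 mg/L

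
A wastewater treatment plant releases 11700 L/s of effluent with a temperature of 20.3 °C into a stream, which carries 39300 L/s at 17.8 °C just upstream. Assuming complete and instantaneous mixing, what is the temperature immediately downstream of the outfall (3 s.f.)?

18.4 °C

Flow-weighted mixing: C = (Q_r C_r + Q_w C_w)/(Q_r + Q_w)
= (39300×17.8 + 11700×20.3)/(39300 + 11700) = 937000/51000 = 18.37 °C.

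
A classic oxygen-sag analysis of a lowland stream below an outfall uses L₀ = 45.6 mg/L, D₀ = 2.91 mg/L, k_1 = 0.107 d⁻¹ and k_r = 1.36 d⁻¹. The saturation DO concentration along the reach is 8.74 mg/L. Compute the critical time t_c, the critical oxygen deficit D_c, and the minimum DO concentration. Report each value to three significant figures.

With k_r/k_1 = 12.71 and 1 − D₀(k_r−k_1)/(k_1 L₀) = 0.2527,
t_c = ln(12.71 × 0.2527) / (1.36 − 0.107) = ln(3.212) / 1.253 = 1.167/1.253 = 0.9312 d.
L(t_c) = L₀ e^(−k_1 t_c) = 45.6 × 0.9052 = 41.28 mg/L, and at the critical point k_r D_c = k_1 L, so D_c = (0.107/1.36) × 41.28 = 3.247 mg/L.
Minimum DO = C_s − D_c = 8.74 − 3.247 = 5.493 mg/L.

t_c ≈ 0.931 d; D_c ≈ 3.25 mg/L; min DO ≈ 5.49 mg/L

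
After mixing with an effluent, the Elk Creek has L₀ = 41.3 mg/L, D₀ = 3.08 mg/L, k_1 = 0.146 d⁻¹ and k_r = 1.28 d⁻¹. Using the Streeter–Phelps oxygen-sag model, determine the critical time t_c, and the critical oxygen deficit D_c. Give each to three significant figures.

t_c ≈ 1.15 d; D_c ≈ 3.98 mg/L

With k_r/k_1 = 8.767 and 1 − D₀(k_r−k_1)/(k_1 L₀) = 0.4208,
t_c = ln(8.767 × 0.4208) / (1.28 − 0.146) = ln(3.689) / 1.134 = 1.305/1.134 = 1.151 d.
L(t_c) = L₀ e^(−k_1 t_c) = 41.3 × 0.8453 = 34.91 mg/L, and at the critical point k_r D_c = k_1 L, so D_c = (0.146/1.28) × 34.91 = 3.982 mg/L.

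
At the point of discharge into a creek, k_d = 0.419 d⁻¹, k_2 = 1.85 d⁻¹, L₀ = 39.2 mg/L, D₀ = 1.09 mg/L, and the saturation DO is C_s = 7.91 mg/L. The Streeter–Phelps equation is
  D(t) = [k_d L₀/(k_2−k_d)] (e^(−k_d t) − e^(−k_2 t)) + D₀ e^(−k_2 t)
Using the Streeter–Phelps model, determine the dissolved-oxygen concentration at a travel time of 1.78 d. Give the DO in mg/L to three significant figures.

k_d L₀/(k_2−k_d) = 0.419×39.2/(1.85−0.419) = 16.42/1.431 = 11.48 mg/L.
e^(−k_d t) = e^(−0.419×1.780) = 0.4743; e^(−k_2 t) = e^(−1.85×1.780) = 0.03714.
D = 11.48 × (0.4743 − 0.03714) + 1.09 × 0.03714 = 5.018 + 0.04049 = 5.059 mg/L.
DO = C_s − D = 7.91 − 5.059 = 2.851 mg/L.

DO ≈ 2.85 mg/L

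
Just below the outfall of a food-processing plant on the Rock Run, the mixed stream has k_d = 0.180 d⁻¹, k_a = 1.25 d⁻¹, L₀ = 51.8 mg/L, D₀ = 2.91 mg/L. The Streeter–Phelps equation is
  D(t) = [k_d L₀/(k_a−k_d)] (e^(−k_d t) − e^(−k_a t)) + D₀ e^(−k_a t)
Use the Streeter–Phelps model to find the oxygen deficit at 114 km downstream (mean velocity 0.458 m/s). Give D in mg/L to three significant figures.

Travel time t = x/v = 114 km / (0.458 m/s) = 114000 m / 0.458 m/s = 248900 s = 2.881 d.
k_d L₀/(k_a−k_d) = 0.180×51.8/(1.25−0.180) = 9.324/1.070 = 8.714 mg/L.
e^(−k_d t) = e^(−0.180×2.881) = 0.5954; e^(−k_a t) = e^(−1.25×2.881) = 0.02729.
D = 8.714 × (0.5954 − 0.02729) + 2.91 × 0.02729 = 4.950 + 0.07942 = 5.030 mg/L.

D ≈ 5.03 mg/L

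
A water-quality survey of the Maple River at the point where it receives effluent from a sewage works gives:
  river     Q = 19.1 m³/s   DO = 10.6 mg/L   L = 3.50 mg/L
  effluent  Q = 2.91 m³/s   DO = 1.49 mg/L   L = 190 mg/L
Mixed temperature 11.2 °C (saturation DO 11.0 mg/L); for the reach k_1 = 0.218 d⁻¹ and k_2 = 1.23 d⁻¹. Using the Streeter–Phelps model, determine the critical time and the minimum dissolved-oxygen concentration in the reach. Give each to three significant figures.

t_c ≈ 1.41 d; minimum DO ≈ 7.33 mg/L

Mixed DO = (19.1×10.6 + 2.91×1.49)/(19.1+2.91) = 206.8/22.01 = 9.396 mg/L.
Mixed L₀ = (19.1×3.50 + 2.91×190)/(22.01) = 619.8/22.01 = 28.16 mg/L.
Initial deficit D₀ = C_s − DO₀ = 11.0 − 9.396 = 1.604 mg/L.
t_c = (1/1.012) ln[(1.23/0.218)(1 − 1.604×1.012/(0.218×28.16))] = 0.9881 × ln(4.150) = 1.406 d.
D_c = (0.218/1.23) × 28.16 × e^(−0.218×1.406) = 0.1772 × 28.16 × 0.7360 = 3.673 mg/L.
Minimum DO = 11.0 − 3.673 = 7.327 mg/L.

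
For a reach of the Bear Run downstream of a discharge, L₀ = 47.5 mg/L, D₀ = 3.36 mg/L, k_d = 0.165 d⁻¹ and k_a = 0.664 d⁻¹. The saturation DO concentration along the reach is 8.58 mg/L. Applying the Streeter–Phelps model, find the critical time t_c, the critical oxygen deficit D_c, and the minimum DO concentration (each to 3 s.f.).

With k_a/k_d = 4.024 and 1 − D₀(k_a−k_d)/(k_d L₀) = 0.7861,
t_c = ln(4.024 × 0.7861) / (0.664 − 0.165) = ln(3.163) / 0.4990 = 1.152/0.4990 = 2.308 d.
L(t_c) = L₀ e^(−k_d t_c) = 47.5 × 0.6833 = 32.46 mg/L, and at the critical point k_a D_c = k_d L, so D_c = (0.165/0.664) × 32.46 = 8.065 mg/L.
Minimum DO = C_s − D_c = 8.58 − 8.065 = 0.5145 mg/L.

t_c ≈ 2.31 d; D_c ≈ 8.07 mg/L; min DO ≈ 0.515 mg/L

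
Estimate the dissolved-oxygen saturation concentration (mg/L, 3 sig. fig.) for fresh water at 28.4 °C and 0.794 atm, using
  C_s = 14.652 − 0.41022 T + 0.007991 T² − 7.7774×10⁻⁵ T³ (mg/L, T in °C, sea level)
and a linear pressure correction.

At sea level: C_s = 14.652 − 0.41022×28.4 + 0.007991×28.4² − 7.7774×10⁻⁵×28.4³ = 7.665 mg/L.
Pressure correction: C_s' = 7.665 × 0.794 = 6.086 mg/L.

C_s ≈ 6.09 mg/L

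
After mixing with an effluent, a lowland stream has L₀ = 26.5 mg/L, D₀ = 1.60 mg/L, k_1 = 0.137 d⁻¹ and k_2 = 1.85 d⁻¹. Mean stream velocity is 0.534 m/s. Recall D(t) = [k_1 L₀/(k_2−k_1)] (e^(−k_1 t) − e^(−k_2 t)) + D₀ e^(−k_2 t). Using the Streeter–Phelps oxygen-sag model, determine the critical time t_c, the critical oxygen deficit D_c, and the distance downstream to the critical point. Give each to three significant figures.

t_c = [1/(k_2−k_1)] ln[(k_2/k_1)(1 − D₀(k_2−k_1)/(k_1 L₀))]
= [1/(1.85−0.137)] ln[(1.85/0.137)(1 − 1.60×1.713/(0.137×26.5))]
= (1/1.713) ln[13.50 × 0.2451] = 0.5838 × ln(3.309) = 0.5838 × 1.197 = 0.6986 d.
D_c = (k_1/k_2) L₀ e^(−k_1 t_c) = (0.137/1.85) × 26.5 × e^(−0.137×0.6986) = 0.07405 × 26.5 × 0.9087 = 1.783 mg/L.
x_c = v t_c = 0.534 m/s × 0.6986 d × 86400 s/d = 32230 m ≈ 32.2 km.

t_c ≈ 0.699 d; D_c ≈ 1.78 mg/L; x_c ≈ 32.2 km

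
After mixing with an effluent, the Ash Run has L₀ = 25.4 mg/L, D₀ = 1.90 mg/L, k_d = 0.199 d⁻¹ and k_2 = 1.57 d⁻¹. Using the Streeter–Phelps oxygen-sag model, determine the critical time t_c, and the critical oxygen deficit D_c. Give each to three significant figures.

t_c ≈ 0.978 d; D_c ≈ 2.65 mg/L

t_c = [1/(k_2−k_d)] ln[(k_2/k_d)(1 − D₀(k_2−k_d)/(k_d L₀))]
= [1/(1.57−0.199)] ln[(1.57/0.199)(1 − 1.90×1.371/(0.199×25.4))]
= (1/1.371) ln[7.889 × 0.4846] = 0.7294 × ln(3.824) = 0.7294 × 1.341 = 0.9783 d.
D_c = (k_d/k_2) L₀ e^(−k_d t_c) = (0.199/1.57) × 25.4 × e^(−0.199×0.9783) = 0.1268 × 25.4 × 0.8231 = 2.650 mg/L.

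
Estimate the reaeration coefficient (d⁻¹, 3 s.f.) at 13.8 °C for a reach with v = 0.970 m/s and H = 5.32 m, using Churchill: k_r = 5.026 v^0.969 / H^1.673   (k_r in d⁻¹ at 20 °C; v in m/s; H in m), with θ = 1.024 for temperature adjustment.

k_r ≈ 0.257 d⁻¹

k_r(20) = 5.026 × 0.970^0.969 / 5.32^1.673 = 5.026 × 0.9709 / 16.39 = 0.2978 d⁻¹.
k_r(13.8) = 0.2978 × 1.024^(13.8−20) = 0.2978 × 0.8633 = 0.2571 d⁻¹.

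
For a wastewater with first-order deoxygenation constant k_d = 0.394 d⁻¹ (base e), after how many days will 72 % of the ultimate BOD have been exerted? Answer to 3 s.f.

t ≈ 3.23 d

y/L₀ = 1 − e^(−k_d t) = 0.72 ⇒ e^(−k_d t) = 0.280
t = −ln(0.280) / 0.394 = 1.273 / 0.394 = 3.231 d.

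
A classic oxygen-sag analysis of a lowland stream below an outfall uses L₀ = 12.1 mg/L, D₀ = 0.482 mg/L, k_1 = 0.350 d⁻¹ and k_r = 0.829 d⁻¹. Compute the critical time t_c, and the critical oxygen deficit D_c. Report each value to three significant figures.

t_c = [1/(k_r−k_1)] ln[(k_r/k_1)(1 − D₀(k_r−k_1)/(k_1 L₀))]
= [1/(0.829−0.350)] ln[(0.829/0.350)(1 − 0.482×0.4790/(0.350×12.1))]
= (1/0.4790) ln[2.369 × 0.9455] = 2.088 × ln(2.239) = 2.088 × 0.8062 = 1.683 d.
D_c = (k_1/k_r) L₀ e^(−k_1 t_c) = (0.350/0.829) × 12.1 × e^(−0.350×1.683) = 0.4222 × 12.1 × 0.5548 = 2.834 mg/L.

t_c ≈ 1.68 d; D_c ≈ 2.83 mg/L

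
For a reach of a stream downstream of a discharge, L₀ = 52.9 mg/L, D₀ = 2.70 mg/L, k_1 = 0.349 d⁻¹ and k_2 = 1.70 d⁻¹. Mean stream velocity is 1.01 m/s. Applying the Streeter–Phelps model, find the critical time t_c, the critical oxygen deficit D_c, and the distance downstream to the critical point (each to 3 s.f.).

t_c = [1/(k_2−k_1)] ln[(k_2/k_1)(1 − D₀(k_2−k_1)/(k_1 L₀))]
= [1/(1.70−0.349)] ln[(1.70/0.349)(1 − 2.70×1.351/(0.349×52.9))]
= (1/1.351) ln[4.871 × 0.8024] = 0.7402 × ln(3.909) = 0.7402 × 1.363 = 1.009 d.
L(t_c) = L₀ e^(−k_1 t_c) = 52.9 × 0.7032 = 37.20 mg/L, and at the critical point k_2 D_c = k_1 L, so D_c = (0.349/1.70) × 37.20 = 7.637 mg/L.
x_c = v t_c = 1.01 m/s × 1.009 d × 86400 s/d = 88050 m ≈ 88.1 km.

t_c ≈ 1.01 d; D_c ≈ 7.64 mg/L; x_c ≈ 88.1 km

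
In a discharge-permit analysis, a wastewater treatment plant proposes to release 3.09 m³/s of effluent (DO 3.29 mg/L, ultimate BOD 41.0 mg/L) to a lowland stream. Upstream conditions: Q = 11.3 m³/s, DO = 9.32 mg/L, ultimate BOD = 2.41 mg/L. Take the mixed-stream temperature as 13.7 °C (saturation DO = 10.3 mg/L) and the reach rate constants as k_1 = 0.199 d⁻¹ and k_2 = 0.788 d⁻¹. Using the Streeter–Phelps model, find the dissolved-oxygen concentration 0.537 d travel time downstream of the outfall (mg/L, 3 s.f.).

DO ≈ 7.93 mg/L

Mixed DO = (11.3×9.32 + 3.09×3.29)/(11.3+3.09) = 115.5/14.39 = 8.025 mg/L.
Mixed L₀ = (11.3×2.41 + 3.09×41.0)/(14.39) = 153.9/14.39 = 10.70 mg/L.
Initial deficit D₀ = C_s − DO₀ = 10.3 − 8.025 = 2.275 mg/L.
D(0.537) = [0.199×10.70/(0.788−0.199)](e^(−0.199×0.537) − e^(−0.788×0.537)) + 2.275 e^(−0.788×0.537)
= 3.614 × (0.8986 − 0.6550) + 2.275 × 0.6550 = 2.371 mg/L.
DO = 10.3 − 2.371 = 7.929 mg/L.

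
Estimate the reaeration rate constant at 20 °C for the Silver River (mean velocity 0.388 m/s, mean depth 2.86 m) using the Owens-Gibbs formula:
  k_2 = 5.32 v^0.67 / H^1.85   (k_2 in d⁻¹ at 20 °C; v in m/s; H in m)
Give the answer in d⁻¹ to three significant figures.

k_2 ≈ 0.404 d⁻¹

k_2 = 5.32 × 0.388^0.67 / 2.86^1.85 = 5.32 × 0.5303 / 6.987 = 0.4038 d⁻¹.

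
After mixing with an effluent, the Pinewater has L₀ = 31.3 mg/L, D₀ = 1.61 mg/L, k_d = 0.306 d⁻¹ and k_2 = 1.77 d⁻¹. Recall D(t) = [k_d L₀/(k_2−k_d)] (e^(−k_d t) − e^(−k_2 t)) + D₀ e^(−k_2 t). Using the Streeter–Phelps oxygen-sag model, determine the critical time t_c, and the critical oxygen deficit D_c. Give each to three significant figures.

At the critical point dD/dt = 0, so k_d L₀ e^(−k_d t) = k_2 D. Substituting D(t) from the Streeter–Phelps equation and solving for t gives
t_c = ln[(k_2/k_d)(1 − D₀(k_2−k_d)/(k_d L₀))] / (k_2−k_d).
Here k_2−k_d = 1.464 d⁻¹ and 1 − D₀(k_2−k_d)/(k_d L₀) = 1 − 1.61×1.464/(0.306×31.3) = 0.7539, so
t_c = ln(5.784 × 0.7539) / 1.464 = 1.473 / 1.464 = 1.006 d.
L(t_c) = L₀ e^(−k_d t_c) = 31.3 × 0.7351 = 23.01 mg/L, and at the critical point k_2 D_c = k_d L, so D_c = (0.306/1.77) × 23.01 = 3.978 mg/L.

t_c ≈ 1.01 d; D_c ≈ 3.98 mg/L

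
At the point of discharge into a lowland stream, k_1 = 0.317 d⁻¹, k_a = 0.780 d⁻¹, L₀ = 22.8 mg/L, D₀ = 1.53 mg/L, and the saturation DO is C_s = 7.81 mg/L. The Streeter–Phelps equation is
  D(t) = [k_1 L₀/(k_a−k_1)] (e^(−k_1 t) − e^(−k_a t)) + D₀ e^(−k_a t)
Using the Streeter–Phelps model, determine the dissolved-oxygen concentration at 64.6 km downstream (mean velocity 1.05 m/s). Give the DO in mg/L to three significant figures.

DO ≈ 3.43 mg/L

Travel time t = x/v = 64.6 km / (1.05 m/s) = 64600 m / 1.05 m/s = 61520 s = 0.7121 d.
k_1 L₀/(k_a−k_1) = 0.317×22.8/(0.780−0.317) = 7.228/0.4630 = 15.61 mg/L.
e^(−k_1 t) = e^(−0.317×0.7121) = 0.7979; e^(−k_a t) = e^(−0.780×0.7121) = 0.5738.
D = 15.61 × (0.7979 − 0.5738) + 1.53 × 0.5738 = 3.498 + 0.8780 = 4.376 mg/L.
DO = C_s − D = 7.81 − 4.376 = 3.434 mg/L.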